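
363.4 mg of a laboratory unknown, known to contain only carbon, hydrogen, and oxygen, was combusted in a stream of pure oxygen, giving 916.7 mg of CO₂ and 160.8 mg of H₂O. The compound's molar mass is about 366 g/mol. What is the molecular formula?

mol C = 0.9167 g CO₂ ÷ 44.009 g/mol = 0.020830 mol
mol H = 2 × 0.1608 g H₂O ÷ 18.015 g/mol = 0.017852 mol
mass O = 0.3634 − (0.25019 + 0.017995) = 0.095218 g → mol O = 0.095218 ÷ 15.999 = 0.0059515 mol
Divide by the smallest (0.0059515 mol): C 3.500, H 3.000, O 1.000
Multiplying each by 2 gives whole numbers: C 7.00, H 6.00, O 2.00
Empirical formula: C7H6O2
Empirical-formula mass = 122.12 g/mol; 366 ÷ 122.12 ≈ 3, so the molecular formula is C21H18O6.

C21H18O6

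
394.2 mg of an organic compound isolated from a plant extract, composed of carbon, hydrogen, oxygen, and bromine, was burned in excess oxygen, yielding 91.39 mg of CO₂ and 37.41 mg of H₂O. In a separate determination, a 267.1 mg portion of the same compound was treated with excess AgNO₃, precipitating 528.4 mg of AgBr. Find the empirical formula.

mol C = 0.09139 g CO₂ ÷ 44.009 g/mol = 0.0020766 mol
mol H = 2 × 0.03741 g H₂O ÷ 18.015 g/mol = 0.0041532 mol
From the AgBr data: mol Br per gram of compound = (0.5284 ÷ 187.772) ÷ 0.2671 = 0.010536 mol/g, so in the 0.3942 g combustion sample mol Br = 0.0041531 mol
mass O = 0.3942 − (0.024942 + 0.0041864 + 0.33185) = 0.033220 g → mol O = 0.033220 ÷ 15.999 = 0.0020764 mol
Divide by the smallest (0.0020764 mol): C 1.000, H 2.000, Br 2.000, O 1.000

CH2Br2O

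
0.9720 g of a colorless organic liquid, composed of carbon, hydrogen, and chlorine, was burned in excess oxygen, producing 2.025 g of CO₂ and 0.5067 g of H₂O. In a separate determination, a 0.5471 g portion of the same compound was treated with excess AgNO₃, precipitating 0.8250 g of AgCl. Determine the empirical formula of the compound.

C9H11Cl2

mol C = 2.025 g CO₂ ÷ 44.009 g/mol = 0.046013 mol
mol H = 2 × 0.5067 g H₂O ÷ 18.015 g/mol = 0.056253 mol
From the AgCl data: mol Cl per gram of compound = (0.8250 ÷ 143.318) ÷ 0.5471 = 0.010522 mol/g, so in the 0.9720 g combustion sample mol Cl = 0.010227 mol
Divide by the smallest (0.010227 mol): C 4.499, H 5.500, Cl 1.000
Multiplying each by 2 gives whole numbers: C 9.00, H 11.00, Cl 2.00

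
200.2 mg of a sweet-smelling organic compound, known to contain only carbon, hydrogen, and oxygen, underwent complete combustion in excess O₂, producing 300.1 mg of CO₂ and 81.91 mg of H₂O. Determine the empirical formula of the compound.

mol C = 0.3001 g CO₂ ÷ 44.009 g/mol = 0.0068191 mol
mol H = 2 × 0.08191 g H₂O ÷ 18.015 g/mol = 0.0090935 mol
mass O = 0.2002 − (0.081904 + 0.0091663) = 0.10913 g → mol O = 0.10913 ÷ 15.999 = 0.0068211 mol
Divide by the smallest (0.0068191 mol): C 1.000, H 1.334, O 1.000
Multiplying each by 3 gives whole numbers: C 3.00, H 4.00, O 3.00

C3H4O3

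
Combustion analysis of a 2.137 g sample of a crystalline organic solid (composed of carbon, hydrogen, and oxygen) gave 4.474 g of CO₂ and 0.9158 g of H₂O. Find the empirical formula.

mol C = 4.474 g CO₂ ÷ 44.009 g/mol = 0.10166 mol
mol H = 2 × 0.9158 g H₂O ÷ 18.015 g/mol = 0.10167 mol
mass O = 2.137 − (1.2211 + 0.10248) = 0.81347 g → mol O = 0.81347 ÷ 15.999 = 0.050845 mol
Divide by the smallest (0.050845 mol): C 1.999, H 2.000, O 1.000

C2H2O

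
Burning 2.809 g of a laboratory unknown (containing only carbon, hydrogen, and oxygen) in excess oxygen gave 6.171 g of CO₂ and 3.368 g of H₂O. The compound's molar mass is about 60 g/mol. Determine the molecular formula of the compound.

C3H8O

mol C = 6.171 g CO₂ ÷ 44.009 g/mol = 0.14022 mol
mol H = 2 × 3.368 g H₂O ÷ 18.015 g/mol = 0.37391 mol
mass O = 2.809 − (1.6842 + 0.37690) = 0.74790 g → mol O = 0.74790 ÷ 15.999 = 0.046747 mol
Divide by the smallest (0.046747 mol): C 3.000, H 7.999, O 1.000
Empirical formula: C3H8O
Empirical-formula mass = 60.10 g/mol; 60 ÷ 60.10 ≈ 1, so the molecular formula is C3H8O.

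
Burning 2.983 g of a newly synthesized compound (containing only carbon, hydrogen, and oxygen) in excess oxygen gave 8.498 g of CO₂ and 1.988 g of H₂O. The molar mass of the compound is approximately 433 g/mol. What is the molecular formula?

C28H32O4

mol C = 8.498 g CO₂ ÷ 44.009 g/mol = 0.19310 mol
mol H = 2 × 1.988 g H₂O ÷ 18.015 g/mol = 0.22070 mol
mass O = 2.983 − (2.3193 + 0.22247) = 0.44124 g → mol O = 0.44124 ÷ 15.999 = 0.027579 mol
Divide by the smallest (0.027579 mol): C 7.001, H 8.003, O 1.000
Empirical formula: C7H8O
Empirical-formula mass = 108.14 g/mol; 433 ÷ 108.14 ≈ 4, so the molecular formula is C28H32O4.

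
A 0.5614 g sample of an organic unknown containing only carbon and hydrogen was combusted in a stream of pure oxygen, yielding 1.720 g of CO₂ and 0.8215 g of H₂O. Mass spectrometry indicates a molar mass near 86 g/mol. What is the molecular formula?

mol C = 1.720 g CO₂ ÷ 44.009 g/mol = 0.039083 mol
mol H = 2 × 0.8215 g H₂O ÷ 18.015 g/mol = 0.091202 mol
Divide by the smallest (0.039083 mol): C 1.000, H 2.334
Multiplying each by 3 gives whole numbers: C 3.00, H 7.00
Empirical formula: C3H7
Empirical-formula mass = 43.09 g/mol; 86 ÷ 43.09 ≈ 2, so the molecular formula is C6H14.

C6H14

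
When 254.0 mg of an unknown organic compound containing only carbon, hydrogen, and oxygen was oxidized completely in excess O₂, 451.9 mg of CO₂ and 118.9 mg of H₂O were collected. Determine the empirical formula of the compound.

C7H9O5

mol C = 0.4519 g CO₂ ÷ 44.009 g/mol = 0.010268 mol
mol H = 2 × 0.1189 g H₂O ÷ 18.015 g/mol = 0.013200 mol
mass O = 0.2540 − (0.12333 + 0.013306) = 0.11736 g → mol O = 0.11736 ÷ 15.999 = 0.0073355 mol
Divide by the smallest (0.0073355 mol): C 1.400, H 1.799, O 1.000
Multiplying each by 5 gives whole numbers: C 7.00, H 9.00, O 5.00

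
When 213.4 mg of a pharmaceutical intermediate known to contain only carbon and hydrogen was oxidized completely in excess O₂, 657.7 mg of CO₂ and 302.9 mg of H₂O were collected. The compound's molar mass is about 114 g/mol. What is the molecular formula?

mol C = 0.6577 g CO₂ ÷ 44.009 g/mol = 0.014945 mol
mol H = 2 × 0.3029 g H₂O ÷ 18.015 g/mol = 0.033628 mol
Divide by the smallest (0.014945 mol): C 1.000, H 2.250
Multiplying each by 4 gives whole numbers: C 4.00, H 9.00
Empirical formula: C4H9
Empirical-formula mass = 57.12 g/mol; 114 ÷ 57.12 ≈ 2, so the molecular formula is C8H18.

C8H18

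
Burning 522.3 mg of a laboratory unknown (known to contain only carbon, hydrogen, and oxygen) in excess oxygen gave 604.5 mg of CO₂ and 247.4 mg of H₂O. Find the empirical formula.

mol C = 0.6045 g CO₂ ÷ 44.009 g/mol = 0.013736 mol
mol H = 2 × 0.2474 g H₂O ÷ 18.015 g/mol = 0.027466 mol
mass O = 0.5223 − (0.16498 + 0.027686) = 0.32963 g → mol O = 0.32963 ÷ 15.999 = 0.020603 mol
Divide by the smallest (0.013736 mol): C 1.000, H 2.000, O 1.500
Multiplying each by 2 gives whole numbers: C 2.00, H 4.00, O 3.00

C2H4O3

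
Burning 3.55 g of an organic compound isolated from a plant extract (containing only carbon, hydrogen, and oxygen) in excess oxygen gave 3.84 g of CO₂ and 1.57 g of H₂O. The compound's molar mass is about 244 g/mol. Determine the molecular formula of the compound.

C6H12O10

mol C = 3.84 g CO₂ ÷ 44.009 g/mol = 0.08725 mol
mol H = 2 × 1.57 g H₂O ÷ 18.015 g/mol = 0.1743 mol
mass O = 3.55 − (1.048 + 0.1757) = 2.326 g → mol O = 2.326 ÷ 15.999 = 0.1454 mol
Divide by the smallest (0.08725 mol): C 1.000, H 1.998, O 1.666
Multiplying each by 3 gives whole numbers: C 3.00, H 5.99, O 5.00
Empirical formula: C3H6O5
Empirical-formula mass = 122.08 g/mol; 244 ÷ 122.08 ≈ 2, so the molecular formula is C6H12O10.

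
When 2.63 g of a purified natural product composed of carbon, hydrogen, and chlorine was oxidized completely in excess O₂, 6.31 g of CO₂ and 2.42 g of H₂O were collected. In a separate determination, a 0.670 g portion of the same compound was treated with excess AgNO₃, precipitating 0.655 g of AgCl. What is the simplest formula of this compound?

mol C = 6.31 g CO₂ ÷ 44.009 g/mol = 0.1434 mol
mol H = 2 × 2.42 g H₂O ÷ 18.015 g/mol = 0.2687 mol
From the AgCl data: mol Cl per gram of compound = (0.655 ÷ 143.318) ÷ 0.670 = 0.006821 mol/g, so in the 2.63 g combustion sample mol Cl = 0.01794 mol
Divide by the smallest (0.01794 mol): C 7.992, H 14.976, Cl 1.000

C8H15Cl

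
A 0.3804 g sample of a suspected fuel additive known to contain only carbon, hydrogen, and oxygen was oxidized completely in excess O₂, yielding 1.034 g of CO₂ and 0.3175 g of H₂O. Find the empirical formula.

mol C = 1.034 g CO₂ ÷ 44.009 g/mol = 0.023495 mol
mol H = 2 × 0.3175 g H₂O ÷ 18.015 g/mol = 0.035248 mol
mass O = 0.3804 − (0.28220 + 0.035530) = 0.062669 g → mol O = 0.062669 ÷ 15.999 = 0.0039170 mol
Divide by the smallest (0.0039170 mol): C 5.998, H 8.999, O 1.000

C6H9O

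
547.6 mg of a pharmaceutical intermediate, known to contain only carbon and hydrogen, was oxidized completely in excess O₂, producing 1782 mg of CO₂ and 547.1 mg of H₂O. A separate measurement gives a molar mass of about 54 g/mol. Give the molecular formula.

mol C = 1.782 g CO₂ ÷ 44.009 g/mol = 0.040492 mol
mol H = 2 × 0.5471 g H₂O ÷ 18.015 g/mol = 0.060738 mol
Divide by the smallest (0.040492 mol): C 1.000, H 1.500
Multiplying each by 2 gives whole numbers: C 2.00, H 3.00
Empirical formula: C2H3
Empirical-formula mass = 27.05 g/mol; 54 ÷ 27.05 ≈ 2, so the molecular formula is C4H6.

C4H6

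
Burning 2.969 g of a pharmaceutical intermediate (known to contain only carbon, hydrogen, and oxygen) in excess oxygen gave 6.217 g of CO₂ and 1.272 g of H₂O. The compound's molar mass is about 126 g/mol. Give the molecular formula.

mol C = 6.217 g CO₂ ÷ 44.009 g/mol = 0.14127 mol
mol H = 2 × 1.272 g H₂O ÷ 18.015 g/mol = 0.14122 mol
mass O = 2.969 − (1.6968 + 0.14235) = 1.1299 g → mol O = 1.1299 ÷ 15.999 = 0.070623 mol
Divide by the smallest (0.070623 mol): C 2.000, H 2.000, O 1.000
Empirical formula: C2H2O
Empirical-formula mass = 42.04 g/mol; 126 ÷ 42.04 ≈ 3, so the molecular formula is C6H6O3.

C6H6O3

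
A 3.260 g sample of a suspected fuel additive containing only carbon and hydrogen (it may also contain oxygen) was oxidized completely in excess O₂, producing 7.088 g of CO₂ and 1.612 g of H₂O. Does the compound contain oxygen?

yes

mol C = 7.088 g CO₂ ÷ 44.009 g/mol = 0.16106 mol
mol H = 2 × 1.612 g H₂O ÷ 18.015 g/mol = 0.17896 mol
C and H account for only 2.1149 g of the 3.260 g sample; the remaining 1.1451 g must be oxygen.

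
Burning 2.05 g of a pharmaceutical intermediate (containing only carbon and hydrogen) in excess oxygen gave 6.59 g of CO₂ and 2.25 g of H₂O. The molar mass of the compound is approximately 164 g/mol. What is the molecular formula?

C12H20

mol C = 6.59 g CO₂ ÷ 44.009 g/mol = 0.1497 mol
mol H = 2 × 2.25 g H₂O ÷ 18.015 g/mol = 0.2498 mol
Divide by the smallest (0.1497 mol): C 1.000, H 1.668
Multiplying each by 3 gives whole numbers: C 3.00, H 5.00
Empirical formula: C3H5
Empirical-formula mass = 41.07 g/mol; 164 ÷ 41.07 ≈ 4, so the molecular formula is C12H20.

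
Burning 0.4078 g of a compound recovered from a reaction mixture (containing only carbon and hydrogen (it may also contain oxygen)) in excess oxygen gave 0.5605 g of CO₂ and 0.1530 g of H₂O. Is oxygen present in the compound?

mol C = 0.5605 g CO₂ ÷ 44.009 g/mol = 0.012736 mol
mol H = 2 × 0.1530 g H₂O ÷ 18.015 g/mol = 0.016986 mol
C and H account for only 0.17009 g of the 0.4078 g sample; the remaining 0.23771 g must be oxygen.

yes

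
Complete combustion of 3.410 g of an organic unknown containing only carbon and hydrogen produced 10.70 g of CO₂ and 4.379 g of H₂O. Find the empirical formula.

CH2

mol C = 10.70 g CO₂ ÷ 44.009 g/mol = 0.24313 mol
mol H = 2 × 4.379 g H₂O ÷ 18.015 g/mol = 0.48615 mol
Divide by the smallest (0.24313 mol): C 1.000, H 2.000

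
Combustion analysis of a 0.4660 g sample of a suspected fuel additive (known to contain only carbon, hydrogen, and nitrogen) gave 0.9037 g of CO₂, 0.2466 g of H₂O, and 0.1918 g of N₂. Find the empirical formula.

C3H4N2

mol C = 0.9037 g CO₂ ÷ 44.009 g/mol = 0.020534 mol
mol H = 2 × 0.2466 g H₂O ÷ 18.015 g/mol = 0.027377 mol
mol N = 2 × 0.1918 g N₂ ÷ 28.014 g/mol = 0.013693 mol
Divide by the smallest (0.013693 mol): C 1.500, H 1.999, N 1.000
Multiplying each by 2 gives whole numbers: C 3.00, H 4.00, N 2.00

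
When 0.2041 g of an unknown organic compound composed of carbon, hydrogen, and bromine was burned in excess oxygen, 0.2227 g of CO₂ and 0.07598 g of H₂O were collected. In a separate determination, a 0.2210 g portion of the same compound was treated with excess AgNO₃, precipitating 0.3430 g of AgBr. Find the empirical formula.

C3H5Br

mol C = 0.2227 g CO₂ ÷ 44.009 g/mol = 0.0050603 mol
mol H = 2 × 0.07598 g H₂O ÷ 18.015 g/mol = 0.0084352 mol
From the AgBr data: mol Br per gram of compound = (0.3430 ÷ 187.772) ÷ 0.2210 = 0.0082655 mol/g, so in the 0.2041 g combustion sample mol Br = 0.0016870 mol
Divide by the smallest (0.0016870 mol): C 3.000, H 5.000, Br 1.000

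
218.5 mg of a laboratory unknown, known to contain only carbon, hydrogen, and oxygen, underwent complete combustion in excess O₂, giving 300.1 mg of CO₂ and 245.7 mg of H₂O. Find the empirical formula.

CH4O

mol C = 0.3001 g CO₂ ÷ 44.009 g/mol = 0.0068191 mol
mol H = 2 × 0.2457 g H₂O ÷ 18.015 g/mol = 0.027277 mol
mass O = 0.2185 − (0.081904 + 0.027495) = 0.10910 g → mol O = 0.10910 ÷ 15.999 = 0.0068192 mol
Divide by the smallest (0.0068191 mol): C 1.000, H 4.000, O 1.000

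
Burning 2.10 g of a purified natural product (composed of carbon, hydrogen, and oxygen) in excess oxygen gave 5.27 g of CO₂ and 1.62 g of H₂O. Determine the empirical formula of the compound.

C4H6O

mol C = 5.27 g CO₂ ÷ 44.009 g/mol = 0.1197 mol
mol H = 2 × 1.62 g H₂O ÷ 18.015 g/mol = 0.1799 mol
mass O = 2.10 − (1.438 + 0.1813) = 0.4804 g → mol O = 0.4804 ÷ 15.999 = 0.03003 mol
Divide by the smallest (0.03003 mol): C 3.988, H 5.989, O 1.000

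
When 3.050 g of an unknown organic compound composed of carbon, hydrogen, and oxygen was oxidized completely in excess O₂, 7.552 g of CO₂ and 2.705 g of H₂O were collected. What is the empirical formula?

mol C = 7.552 g CO₂ ÷ 44.009 g/mol = 0.17160 mol
mol H = 2 × 2.705 g H₂O ÷ 18.015 g/mol = 0.30031 mol
mass O = 3.050 − (2.0611 + 0.30271) = 0.68619 g → mol O = 0.68619 ÷ 15.999 = 0.042890 mol
Divide by the smallest (0.042890 mol): C 4.001, H 7.002, O 1.000

C4H7O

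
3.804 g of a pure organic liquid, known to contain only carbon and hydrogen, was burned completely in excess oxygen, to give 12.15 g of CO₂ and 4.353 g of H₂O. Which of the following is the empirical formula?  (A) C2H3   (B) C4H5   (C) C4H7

(C) C4H7

mol C = 12.15 g CO₂ ÷ 44.009 g/mol = 0.27608 mol
mol H = 2 × 4.353 g H₂O ÷ 18.015 g/mol = 0.48326 mol
Divide by the smallest (0.27608 mol): C 1.000, H 1.750
Multiplying each by 4 gives whole numbers: C 4.00, H 7.00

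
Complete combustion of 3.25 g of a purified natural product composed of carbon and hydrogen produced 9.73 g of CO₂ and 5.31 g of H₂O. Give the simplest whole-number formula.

C3H8

mol C = 9.73 g CO₂ ÷ 44.009 g/mol = 0.2211 mol
mol H = 2 × 5.31 g H₂O ÷ 18.015 g/mol = 0.5895 mol
Divide by the smallest (0.2211 mol): C 1.000, H 2.666
Multiplying each by 3 gives whole numbers: C 3.00, H 8.00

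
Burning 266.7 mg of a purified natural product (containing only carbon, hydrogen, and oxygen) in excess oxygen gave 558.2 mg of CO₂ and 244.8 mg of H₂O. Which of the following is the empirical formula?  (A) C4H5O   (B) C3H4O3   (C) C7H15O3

mol C = 0.5582 g CO₂ ÷ 44.009 g/mol = 0.012684 mol
mol H = 2 × 0.2448 g H₂O ÷ 18.015 g/mol = 0.027177 mol
mass O = 0.2667 − (0.15234 + 0.027395) = 0.086960 g → mol O = 0.086960 ÷ 15.999 = 0.0054354 mol
Divide by the smallest (0.0054354 mol): C 2.334, H 5.000, O 1.000
Multiplying each by 3 gives whole numbers: C 7.00, H 15.00, O 3.00

(C) C7H15O3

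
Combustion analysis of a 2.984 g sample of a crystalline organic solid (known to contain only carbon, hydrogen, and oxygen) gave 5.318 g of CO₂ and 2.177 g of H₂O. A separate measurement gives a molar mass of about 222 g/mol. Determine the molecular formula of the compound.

mol C = 5.318 g CO₂ ÷ 44.009 g/mol = 0.12084 mol
mol H = 2 × 2.177 g H₂O ÷ 18.015 g/mol = 0.24169 mol
mass O = 2.984 − (1.4514 + 0.24362) = 1.2890 g → mol O = 1.2890 ÷ 15.999 = 0.080566 mol
Divide by the smallest (0.080566 mol): C 1.500, H 3.000, O 1.000
Multiplying each by 2 gives whole numbers: C 3.00, H 6.00, O 2.00
Empirical formula: C3H6O2
Empirical-formula mass = 74.08 g/mol; 222 ÷ 74.08 ≈ 3, so the molecular formula is C9H18O6.

C9H18O6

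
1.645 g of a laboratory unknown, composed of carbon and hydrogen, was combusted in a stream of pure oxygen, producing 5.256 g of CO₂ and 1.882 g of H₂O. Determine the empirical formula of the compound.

mol C = 5.256 g CO₂ ÷ 44.009 g/mol = 0.11943 mol
mol H = 2 × 1.882 g H₂O ÷ 18.015 g/mol = 0.20894 mol
Divide by the smallest (0.11943 mol): C 1.000, H 1.749
Multiplying each by 4 gives whole numbers: C 4.00, H 7.00

C4H7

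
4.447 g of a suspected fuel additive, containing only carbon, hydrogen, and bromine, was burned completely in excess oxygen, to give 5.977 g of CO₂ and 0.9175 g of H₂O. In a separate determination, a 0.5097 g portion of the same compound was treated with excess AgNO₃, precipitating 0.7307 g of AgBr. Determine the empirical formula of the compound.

C4H3Br

mol C = 5.977 g CO₂ ÷ 44.009 g/mol = 0.13581 mol
mol H = 2 × 0.9175 g H₂O ÷ 18.015 g/mol = 0.10186 mol
From the AgBr data: mol Br per gram of compound = (0.7307 ÷ 187.772) ÷ 0.5097 = 0.0076347 mol/g, so in the 4.447 g combustion sample mol Br = 0.033952 mol
Divide by the smallest (0.033952 mol): C 4.000, H 3.000, Br 1.000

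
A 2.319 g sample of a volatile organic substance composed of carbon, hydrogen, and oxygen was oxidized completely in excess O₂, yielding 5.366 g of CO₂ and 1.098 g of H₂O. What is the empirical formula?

C8H8O3

mol C = 5.366 g CO₂ ÷ 44.009 g/mol = 0.12193 mol
mol H = 2 × 1.098 g H₂O ÷ 18.015 g/mol = 0.12190 mol
mass O = 2.319 − (1.4645 + 0.12287) = 0.73163 g → mol O = 0.73163 ÷ 15.999 = 0.045730 mol
Divide by the smallest (0.045730 mol): C 2.666, H 2.666, O 1.000
Multiplying each by 3 gives whole numbers: C 8.00, H 8.00, O 3.00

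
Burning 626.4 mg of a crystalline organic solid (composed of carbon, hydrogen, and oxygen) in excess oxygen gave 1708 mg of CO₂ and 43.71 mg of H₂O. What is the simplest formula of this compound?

C8HO2

mol C = 1.708 g CO₂ ÷ 44.009 g/mol = 0.038810 mol
mol H = 2 × 0.04371 g H₂O ÷ 18.015 g/mol = 0.0048526 mol
mass O = 0.6264 − (0.46615 + 0.0048914) = 0.15536 g → mol O = 0.15536 ÷ 15.999 = 0.0097105 mol
Divide by the smallest (0.0048526 mol): C 7.998, H 1.000, O 2.001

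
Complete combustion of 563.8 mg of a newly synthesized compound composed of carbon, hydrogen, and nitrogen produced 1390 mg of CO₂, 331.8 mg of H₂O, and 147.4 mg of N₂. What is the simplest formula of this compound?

mol C = 1.390 g CO₂ ÷ 44.009 g/mol = 0.031584 mol
mol H = 2 × 0.3318 g H₂O ÷ 18.015 g/mol = 0.036836 mol
mol N = 2 × 0.1474 g N₂ ÷ 28.014 g/mol = 0.010523 mol
Divide by the smallest (0.010523 mol): C 3.001, H 3.500, N 1.000
Multiplying each by 2 gives whole numbers: C 6.00, H 7.00, N 2.00

C6H7N2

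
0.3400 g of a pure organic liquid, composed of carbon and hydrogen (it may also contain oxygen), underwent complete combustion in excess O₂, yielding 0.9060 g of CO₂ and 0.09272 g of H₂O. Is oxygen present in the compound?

yes

mol C = 0.9060 g CO₂ ÷ 44.009 g/mol = 0.020587 mol
mol H = 2 × 0.09272 g H₂O ÷ 18.015 g/mol = 0.010294 mol
C and H account for only 0.25764 g of the 0.3400 g sample; the remaining 0.082357 g must be oxygen.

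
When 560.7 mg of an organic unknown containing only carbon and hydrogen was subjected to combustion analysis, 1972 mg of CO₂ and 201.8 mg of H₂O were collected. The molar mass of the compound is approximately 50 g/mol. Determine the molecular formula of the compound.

C4H2

mol C = 1.972 g CO₂ ÷ 44.009 g/mol = 0.044809 mol
mol H = 2 × 0.2018 g H₂O ÷ 18.015 g/mol = 0.022404 mol
Divide by the smallest (0.022404 mol): C 2.000, H 1.000
Empirical formula: C2H
Empirical-formula mass = 25.03 g/mol; 50 ÷ 25.03 ≈ 2, so the molecular formula is C4H2.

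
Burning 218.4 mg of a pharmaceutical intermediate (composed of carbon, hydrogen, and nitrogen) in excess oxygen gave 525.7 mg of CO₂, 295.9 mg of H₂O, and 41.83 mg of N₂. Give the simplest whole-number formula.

mol C = 0.5257 g CO₂ ÷ 44.009 g/mol = 0.011945 mol
mol H = 2 × 0.2959 g H₂O ÷ 18.015 g/mol = 0.032850 mol
mol N = 2 × 0.04183 g N₂ ÷ 28.014 g/mol = 0.0029864 mol
Divide by the smallest (0.0029864 mol): C 4.000, H 11.000, N 1.000

C4H11N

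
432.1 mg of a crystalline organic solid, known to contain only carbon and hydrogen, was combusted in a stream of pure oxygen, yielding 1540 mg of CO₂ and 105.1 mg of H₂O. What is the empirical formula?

C3H

mol C = 1.540 g CO₂ ÷ 44.009 g/mol = 0.034993 mol
mol H = 2 × 0.1051 g H₂O ÷ 18.015 g/mol = 0.011668 mol
Divide by the smallest (0.011668 mol): C 2.999, H 1.000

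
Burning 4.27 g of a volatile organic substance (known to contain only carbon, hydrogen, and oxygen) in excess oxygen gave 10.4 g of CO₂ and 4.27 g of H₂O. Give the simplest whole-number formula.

mol C = 10.4 g CO₂ ÷ 44.009 g/mol = 0.2363 mol
mol H = 2 × 4.27 g H₂O ÷ 18.015 g/mol = 0.4740 mol
mass O = 4.27 − (2.838 + 0.4778) = 0.9538 g → mol O = 0.9538 ÷ 15.999 = 0.05961 mol
Divide by the smallest (0.05961 mol): C 3.964, H 7.952, O 1.000

C4H8O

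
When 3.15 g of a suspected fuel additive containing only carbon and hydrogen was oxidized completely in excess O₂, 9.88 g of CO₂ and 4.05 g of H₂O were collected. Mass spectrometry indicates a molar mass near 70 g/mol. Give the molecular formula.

C5H10

mol C = 9.88 g CO₂ ÷ 44.009 g/mol = 0.2245 mol
mol H = 2 × 4.05 g H₂O ÷ 18.015 g/mol = 0.4496 mol
Divide by the smallest (0.2245 mol): C 1.000, H 2.003
Empirical formula: CH2
Empirical-formula mass = 14.03 g/mol; 70 ÷ 14.03 ≈ 5, so the molecular formula is C5H10.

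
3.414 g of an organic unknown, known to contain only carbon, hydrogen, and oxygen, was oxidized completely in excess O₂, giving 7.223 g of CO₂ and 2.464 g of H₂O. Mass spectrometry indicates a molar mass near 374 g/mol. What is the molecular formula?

mol C = 7.223 g CO₂ ÷ 44.009 g/mol = 0.16413 mol
mol H = 2 × 2.464 g H₂O ÷ 18.015 g/mol = 0.27355 mol
mass O = 3.414 − (1.9713 + 0.27574) = 1.1670 g → mol O = 1.1670 ÷ 15.999 = 0.072939 mol
Divide by the smallest (0.072939 mol): C 2.250, H 3.750, O 1.000
Multiplying each by 4 gives whole numbers: C 9.00, H 15.00, O 4.00
Empirical formula: C9H15O4
Empirical-formula mass = 187.22 g/mol; 374 ÷ 187.22 ≈ 2, so the molecular formula is C18H30O8.

C18H30O8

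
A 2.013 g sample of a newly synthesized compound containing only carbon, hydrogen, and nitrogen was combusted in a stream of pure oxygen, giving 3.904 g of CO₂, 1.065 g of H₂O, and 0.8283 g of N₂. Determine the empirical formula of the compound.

mol C = 3.904 g CO₂ ÷ 44.009 g/mol = 0.088709 mol
mol H = 2 × 1.065 g H₂O ÷ 18.015 g/mol = 0.11823 mol
mol N = 2 × 0.8283 g N₂ ÷ 28.014 g/mol = 0.059135 mol
Divide by the smallest (0.059135 mol): C 1.500, H 1.999, N 1.000
Multiplying each by 2 gives whole numbers: C 3.00, H 4.00, N 2.00

C3H4N2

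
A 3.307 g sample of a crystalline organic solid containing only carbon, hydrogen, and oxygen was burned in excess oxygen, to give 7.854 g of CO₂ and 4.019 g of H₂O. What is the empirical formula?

C4H10O

mol C = 7.854 g CO₂ ÷ 44.009 g/mol = 0.17846 mol
mol H = 2 × 4.019 g H₂O ÷ 18.015 g/mol = 0.44618 mol
mass O = 3.307 − (2.1435 + 0.44975) = 0.71372 g → mol O = 0.71372 ÷ 15.999 = 0.044610 mol
Divide by the smallest (0.044610 mol): C 4.000, H 10.002, O 1.000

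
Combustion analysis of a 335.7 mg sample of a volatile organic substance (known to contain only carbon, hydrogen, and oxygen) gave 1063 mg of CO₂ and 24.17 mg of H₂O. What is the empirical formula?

C9HO

mol C = 1.063 g CO₂ ÷ 44.009 g/mol = 0.024154 mol
mol H = 2 × 0.02417 g H₂O ÷ 18.015 g/mol = 0.0026833 mol
mass O = 0.3357 − (0.29012 + 0.0027048) = 0.042880 g → mol O = 0.042880 ÷ 15.999 = 0.0026801 mol
Divide by the smallest (0.0026801 mol): C 9.012, H 1.001, O 1.000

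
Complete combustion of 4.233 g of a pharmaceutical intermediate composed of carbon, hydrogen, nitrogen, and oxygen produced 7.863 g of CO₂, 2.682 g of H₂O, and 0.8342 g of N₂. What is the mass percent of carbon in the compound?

50.70%

mol C = 7.863 g CO₂ ÷ 44.009 g/mol = 0.17867 mol
mol H = 2 × 2.682 g H₂O ÷ 18.015 g/mol = 0.29775 mol
mol N = 2 × 0.8342 g N₂ ÷ 28.014 g/mol = 0.059556 mol
mass O = 4.233 − (2.1460 + 0.30013 + 0.83420) = 0.95268 g → mol O = 0.95268 ÷ 15.999 = 0.059547 mol
mass % C = 2.1460 g ÷ 4.233 g × 100%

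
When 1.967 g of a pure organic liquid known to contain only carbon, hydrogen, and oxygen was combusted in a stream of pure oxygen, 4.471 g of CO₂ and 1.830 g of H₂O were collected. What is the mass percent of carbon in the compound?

mol C = 4.471 g CO₂ ÷ 44.009 g/mol = 0.10159 mol
mol H = 2 × 1.830 g H₂O ÷ 18.015 g/mol = 0.20316 mol
mass O = 1.967 − (1.2202 + 0.20479) = 0.54198 g → mol O = 0.54198 ÷ 15.999 = 0.033876 mol
mass % C = 1.2202 g ÷ 1.967 g × 100%

62.04%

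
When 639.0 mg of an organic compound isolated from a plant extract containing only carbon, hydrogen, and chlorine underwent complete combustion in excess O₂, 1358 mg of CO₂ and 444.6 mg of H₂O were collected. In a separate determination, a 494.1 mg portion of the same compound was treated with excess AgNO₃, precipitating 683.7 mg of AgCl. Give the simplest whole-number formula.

mol C = 1.358 g CO₂ ÷ 44.009 g/mol = 0.030857 mol
mol H = 2 × 0.4446 g H₂O ÷ 18.015 g/mol = 0.049359 mol
From the AgCl data: mol Cl per gram of compound = (0.6837 ÷ 143.318) ÷ 0.4941 = 0.0096549 mol/g, so in the 0.6390 g combustion sample mol Cl = 0.0061695 mol
Divide by the smallest (0.0061695 mol): C 5.002, H 8.000, Cl 1.000

C5H8Cl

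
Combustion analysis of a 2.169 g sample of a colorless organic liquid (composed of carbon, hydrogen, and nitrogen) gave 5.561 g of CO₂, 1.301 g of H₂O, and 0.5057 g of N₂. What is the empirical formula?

C7H8N2

mol C = 5.561 g CO₂ ÷ 44.009 g/mol = 0.12636 mol
mol H = 2 × 1.301 g H₂O ÷ 18.015 g/mol = 0.14444 mol
mol N = 2 × 0.5057 g N₂ ÷ 28.014 g/mol = 0.036103 mol
Divide by the smallest (0.036103 mol): C 3.500, H 4.001, N 1.000
Multiplying each by 2 gives whole numbers: C 7.00, H 8.00, N 2.00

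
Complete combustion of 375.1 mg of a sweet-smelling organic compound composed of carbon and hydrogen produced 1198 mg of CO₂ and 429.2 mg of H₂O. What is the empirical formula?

C4H7

mol C = 1.198 g CO₂ ÷ 44.009 g/mol = 0.027222 mol
mol H = 2 × 0.4292 g H₂O ÷ 18.015 g/mol = 0.047649 mol
Divide by the smallest (0.027222 mol): C 1.000, H 1.750
Multiplying each by 4 gives whole numbers: C 4.00, H 7.00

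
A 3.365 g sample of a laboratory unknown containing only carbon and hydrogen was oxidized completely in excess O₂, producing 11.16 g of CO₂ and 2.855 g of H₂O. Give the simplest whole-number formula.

mol C = 11.16 g CO₂ ÷ 44.009 g/mol = 0.25358 mol
mol H = 2 × 2.855 g H₂O ÷ 18.015 g/mol = 0.31696 mol
Divide by the smallest (0.25358 mol): C 1.000, H 1.250
Multiplying each by 4 gives whole numbers: C 4.00, H 5.00

C4H5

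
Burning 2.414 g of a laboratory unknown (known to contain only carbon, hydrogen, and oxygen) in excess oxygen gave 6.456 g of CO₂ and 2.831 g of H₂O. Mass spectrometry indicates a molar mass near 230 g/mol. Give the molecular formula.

C14H30O2

mol C = 6.456 g CO₂ ÷ 44.009 g/mol = 0.14670 mol
mol H = 2 × 2.831 g H₂O ÷ 18.015 g/mol = 0.31429 mol
mass O = 2.414 − (1.7620 + 0.31681) = 0.33521 g → mol O = 0.33521 ÷ 15.999 = 0.020952 mol
Divide by the smallest (0.020952 mol): C 7.002, H 15.001, O 1.000
Empirical formula: C7H15O
Empirical-formula mass = 115.20 g/mol; 230 ÷ 115.20 ≈ 2, so the molecular formula is C14H30O2.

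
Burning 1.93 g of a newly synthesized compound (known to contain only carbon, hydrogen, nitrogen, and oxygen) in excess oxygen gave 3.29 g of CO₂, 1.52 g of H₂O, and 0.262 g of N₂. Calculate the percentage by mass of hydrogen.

8.8%

mol C = 3.29 g CO₂ ÷ 44.009 g/mol = 0.07476 mol
mol H = 2 × 1.52 g H₂O ÷ 18.015 g/mol = 0.1687 mol
mol N = 2 × 0.262 g N₂ ÷ 28.014 g/mol = 0.01870 mol
mass O = 1.93 − (0.8979 + 0.1701 + 0.2620) = 0.6000 g → mol O = 0.6000 ÷ 15.999 = 0.03750 mol
mass % H = 0.1701 g ÷ 1.93 g × 100%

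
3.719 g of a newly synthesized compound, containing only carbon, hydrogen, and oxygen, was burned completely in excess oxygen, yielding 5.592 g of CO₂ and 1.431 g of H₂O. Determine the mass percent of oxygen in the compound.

mol C = 5.592 g CO₂ ÷ 44.009 g/mol = 0.12706 mol
mol H = 2 × 1.431 g H₂O ÷ 18.015 g/mol = 0.15887 mol
mass O = 3.719 − (1.5262 + 0.16014) = 2.0327 g → mol O = 2.0327 ÷ 15.999 = 0.12705 mol
mass % O = 2.0327 g ÷ 3.719 g × 100%

54.66%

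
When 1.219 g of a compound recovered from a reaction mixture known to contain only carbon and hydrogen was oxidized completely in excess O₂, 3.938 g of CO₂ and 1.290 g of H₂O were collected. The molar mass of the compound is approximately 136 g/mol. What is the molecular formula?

C10H16

mol C = 3.938 g CO₂ ÷ 44.009 g/mol = 0.089482 mol
mol H = 2 × 1.290 g H₂O ÷ 18.015 g/mol = 0.14321 mol
Divide by the smallest (0.089482 mol): C 1.000, H 1.600
Multiplying each by 5 gives whole numbers: C 5.00, H 8.00
Empirical formula: C5H8
Empirical-formula mass = 68.12 g/mol; 136 ÷ 68.12 ≈ 2, so the molecular formula is C10H16.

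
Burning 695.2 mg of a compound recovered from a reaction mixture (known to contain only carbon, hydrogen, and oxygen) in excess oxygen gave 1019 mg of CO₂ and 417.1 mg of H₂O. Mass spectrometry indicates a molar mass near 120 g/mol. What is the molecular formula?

mol C = 1.019 g CO₂ ÷ 44.009 g/mol = 0.023154 mol
mol H = 2 × 0.4171 g H₂O ÷ 18.015 g/mol = 0.046306 mol
mass O = 0.6952 − (0.27811 + 0.046676) = 0.37042 g → mol O = 0.37042 ÷ 15.999 = 0.023152 mol
Divide by the smallest (0.023152 mol): C 1.000, H 2.000, O 1.000
Empirical formula: CH2O
Empirical-formula mass = 30.03 g/mol; 120 ÷ 30.03 ≈ 4, so the molecular formula is C4H8O4.

C4H8O4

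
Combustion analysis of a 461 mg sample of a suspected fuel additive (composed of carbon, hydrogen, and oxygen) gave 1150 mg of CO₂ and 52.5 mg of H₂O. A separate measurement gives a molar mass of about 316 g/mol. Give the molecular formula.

mol C = 1.15 g CO₂ ÷ 44.009 g/mol = 0.02613 mol
mol H = 2 × 0.0525 g H₂O ÷ 18.015 g/mol = 0.005828 mol
mass O = 0.461 − (0.3139 + 0.005875) = 0.1413 g → mol O = 0.1413 ÷ 15.999 = 0.008830 mol
Divide by the smallest (0.005828 mol): C 4.483, H 1.000, O 1.515
Multiplying each by 2 gives whole numbers: C 8.97, H 2.00, O 3.03
Empirical formula: C9H2O3
Empirical-formula mass = 158.11 g/mol; 316 ÷ 158.11 ≈ 2, so the molecular formula is C18H4O6.

C18H4O6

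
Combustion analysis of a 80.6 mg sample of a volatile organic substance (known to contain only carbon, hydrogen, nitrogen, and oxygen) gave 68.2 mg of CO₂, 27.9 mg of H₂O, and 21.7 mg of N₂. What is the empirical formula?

mol C = 0.0682 g CO₂ ÷ 44.009 g/mol = 0.001550 mol
mol H = 2 × 0.0279 g H₂O ÷ 18.015 g/mol = 0.003097 mol
mol N = 2 × 0.0217 g N₂ ÷ 28.014 g/mol = 0.001549 mol
mass O = 0.0806 − (0.01861 + 0.003122 + 0.02170) = 0.03716 g → mol O = 0.03716 ÷ 15.999 = 0.002323 mol
Divide by the smallest (0.001549 mol): C 1.000, H 1.999, N 1.000, O 1.499
Multiplying each by 2 gives whole numbers: C 2.00, H 4.00, N 2.00, O 3.00

C2H4N2O3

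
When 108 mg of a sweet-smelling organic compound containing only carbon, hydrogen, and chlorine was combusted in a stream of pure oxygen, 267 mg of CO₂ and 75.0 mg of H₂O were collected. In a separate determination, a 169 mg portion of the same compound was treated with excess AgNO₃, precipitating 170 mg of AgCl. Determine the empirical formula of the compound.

mol C = 0.267 g CO₂ ÷ 44.009 g/mol = 0.006067 mol
mol H = 2 × 0.0750 g H₂O ÷ 18.015 g/mol = 0.008326 mol
From the AgCl data: mol Cl per gram of compound = (0.170 ÷ 143.318) ÷ 0.169 = 0.007019 mol/g, so in the 0.108 g combustion sample mol Cl = 0.0007580 mol
Divide by the smallest (0.0007580 mol): C 8.004, H 10.984, Cl 1.000

C8H11Cl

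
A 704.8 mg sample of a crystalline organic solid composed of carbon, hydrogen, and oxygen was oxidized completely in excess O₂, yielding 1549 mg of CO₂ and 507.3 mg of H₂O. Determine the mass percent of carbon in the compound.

mol C = 1.549 g CO₂ ÷ 44.009 g/mol = 0.035197 mol
mol H = 2 × 0.5073 g H₂O ÷ 18.015 g/mol = 0.056320 mol
mass O = 0.7048 − (0.42276 + 0.056770) = 0.22527 g → mol O = 0.22527 ÷ 15.999 = 0.014081 mol
mass % C = 0.42276 g ÷ 0.7048 g × 100%

59.98%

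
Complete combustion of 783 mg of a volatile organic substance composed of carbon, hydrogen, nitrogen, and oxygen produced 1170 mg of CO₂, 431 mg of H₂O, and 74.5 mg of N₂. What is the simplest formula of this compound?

mol C = 1.17 g CO₂ ÷ 44.009 g/mol = 0.02659 mol
mol H = 2 × 0.431 g H₂O ÷ 18.015 g/mol = 0.04785 mol
mol N = 2 × 0.0745 g N₂ ÷ 28.014 g/mol = 0.005319 mol
mass O = 0.783 − (0.3193 + 0.04823 + 0.07450) = 0.3410 g → mol O = 0.3410 ÷ 15.999 = 0.02131 mol
Divide by the smallest (0.005319 mol): C 4.998, H 8.996, N 1.000, O 4.007

C5H9NO4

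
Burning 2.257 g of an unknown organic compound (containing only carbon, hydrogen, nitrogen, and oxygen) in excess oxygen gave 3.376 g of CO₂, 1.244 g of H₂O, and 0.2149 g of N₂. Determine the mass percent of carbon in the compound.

40.82%

mol C = 3.376 g CO₂ ÷ 44.009 g/mol = 0.076712 mol
mol H = 2 × 1.244 g H₂O ÷ 18.015 g/mol = 0.13811 mol
mol N = 2 × 0.2149 g N₂ ÷ 28.014 g/mol = 0.015342 mol
mass O = 2.257 − (0.92138 + 0.13921 + 0.21490) = 0.98151 g → mol O = 0.98151 ÷ 15.999 = 0.061348 mol
mass % C = 0.92138 g ÷ 2.257 g × 100%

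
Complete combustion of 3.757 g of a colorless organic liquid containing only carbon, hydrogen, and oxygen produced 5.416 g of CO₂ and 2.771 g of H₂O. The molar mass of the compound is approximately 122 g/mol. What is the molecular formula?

C4H10O4

mol C = 5.416 g CO₂ ÷ 44.009 g/mol = 0.12307 mol
mol H = 2 × 2.771 g H₂O ÷ 18.015 g/mol = 0.30763 mol
mass O = 3.757 − (1.4781 + 0.31009) = 1.9688 g → mol O = 1.9688 ÷ 15.999 = 0.12306 mol
Divide by the smallest (0.12306 mol): C 1.000, H 2.500, O 1.000
Multiplying each by 2 gives whole numbers: C 2.00, H 5.00, O 2.00
Empirical formula: C2H5O2
Empirical-formula mass = 61.06 g/mol; 122 ÷ 61.06 ≈ 2, so the molecular formula is C4H10O4.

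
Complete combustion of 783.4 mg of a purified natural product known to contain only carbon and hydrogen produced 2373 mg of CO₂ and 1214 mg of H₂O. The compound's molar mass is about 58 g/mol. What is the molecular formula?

C4H10

mol C = 2.373 g CO₂ ÷ 44.009 g/mol = 0.053921 mol
mol H = 2 × 1.214 g H₂O ÷ 18.015 g/mol = 0.13478 mol
Divide by the smallest (0.053921 mol): C 1.000, H 2.500
Multiplying each by 2 gives whole numbers: C 2.00, H 5.00
Empirical formula: C2H5
Empirical-formula mass = 29.06 g/mol; 58 ÷ 29.06 ≈ 2, so the molecular formula is C4H10.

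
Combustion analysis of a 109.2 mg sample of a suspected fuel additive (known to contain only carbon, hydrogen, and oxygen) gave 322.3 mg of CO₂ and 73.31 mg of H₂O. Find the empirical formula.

mol C = 0.3223 g CO₂ ÷ 44.009 g/mol = 0.0073235 mol
mol H = 2 × 0.07331 g H₂O ÷ 18.015 g/mol = 0.0081388 mol
mass O = 0.1092 − (0.087963 + 0.0082039) = 0.013034 g → mol O = 0.013034 ÷ 15.999 = 0.00081465 mol
Divide by the smallest (0.00081465 mol): C 8.990, H 9.991, O 1.000

C9H10O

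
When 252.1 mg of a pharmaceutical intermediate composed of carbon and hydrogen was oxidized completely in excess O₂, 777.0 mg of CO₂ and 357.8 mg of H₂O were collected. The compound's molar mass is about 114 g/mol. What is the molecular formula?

mol C = 0.7770 g CO₂ ÷ 44.009 g/mol = 0.017655 mol
mol H = 2 × 0.3578 g H₂O ÷ 18.015 g/mol = 0.039722 mol
Divide by the smallest (0.017655 mol): C 1.000, H 2.250
Multiplying each by 4 gives whole numbers: C 4.00, H 9.00
Empirical formula: C4H9
Empirical-formula mass = 57.12 g/mol; 114 ÷ 57.12 ≈ 2, so the molecular formula is C8H18.

C8H18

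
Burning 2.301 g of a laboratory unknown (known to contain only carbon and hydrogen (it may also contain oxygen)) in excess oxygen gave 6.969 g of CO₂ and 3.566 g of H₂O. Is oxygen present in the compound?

mol C = 6.969 g CO₂ ÷ 44.009 g/mol = 0.15835 mol
mol H = 2 × 3.566 g H₂O ÷ 18.015 g/mol = 0.39589 mol
C and H together account for 2.3010 g — essentially the entire 2.301 g sample — so the compound contains no oxygen.

no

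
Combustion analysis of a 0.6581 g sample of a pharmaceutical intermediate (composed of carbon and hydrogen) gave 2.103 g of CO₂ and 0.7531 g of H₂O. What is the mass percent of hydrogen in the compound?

12.81%

mol C = 2.103 g CO₂ ÷ 44.009 g/mol = 0.047786 mol
mol H = 2 × 0.7531 g H₂O ÷ 18.015 g/mol = 0.083608 mol
mass % H = 0.084277 g ÷ 0.6581 g × 100%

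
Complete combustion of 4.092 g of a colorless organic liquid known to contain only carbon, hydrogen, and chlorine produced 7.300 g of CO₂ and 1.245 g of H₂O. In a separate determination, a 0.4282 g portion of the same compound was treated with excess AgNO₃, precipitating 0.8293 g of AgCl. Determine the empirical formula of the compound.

C6H5Cl2

mol C = 7.300 g CO₂ ÷ 44.009 g/mol = 0.16588 mol
mol H = 2 × 1.245 g H₂O ÷ 18.015 g/mol = 0.13822 mol
From the AgCl data: mol Cl per gram of compound = (0.8293 ÷ 143.318) ÷ 0.4282 = 0.013513 mol/g, so in the 4.092 g combustion sample mol Cl = 0.055297 mol
Divide by the smallest (0.055297 mol): C 3.000, H 2.500, Cl 1.000
Multiplying each by 2 gives whole numbers: C 6.00, H 5.00, Cl 2.00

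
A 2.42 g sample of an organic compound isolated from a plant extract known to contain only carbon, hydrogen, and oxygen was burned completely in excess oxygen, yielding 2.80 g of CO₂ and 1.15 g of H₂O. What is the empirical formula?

mol C = 2.80 g CO₂ ÷ 44.009 g/mol = 0.06362 mol
mol H = 2 × 1.15 g H₂O ÷ 18.015 g/mol = 0.1277 mol
mass O = 2.42 − (0.7642 + 0.1287) = 1.527 g → mol O = 1.527 ÷ 15.999 = 0.09545 mol
Divide by the smallest (0.06362 mol): C 1.000, H 2.007, O 1.500
Multiplying each by 2 gives whole numbers: C 2.00, H 4.01, O 3.00

C2H4O3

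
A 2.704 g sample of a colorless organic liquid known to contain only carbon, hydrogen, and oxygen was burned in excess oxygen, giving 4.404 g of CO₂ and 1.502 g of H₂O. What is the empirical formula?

C6H10O5

mol C = 4.404 g CO₂ ÷ 44.009 g/mol = 0.10007 mol
mol H = 2 × 1.502 g H₂O ÷ 18.015 g/mol = 0.16675 mol
mass O = 2.704 − (1.2019 + 0.16808) = 1.3340 g → mol O = 1.3340 ÷ 15.999 = 0.083378 mol
Divide by the smallest (0.083378 mol): C 1.200, H 2.000, O 1.000
Multiplying each by 5 gives whole numbers: C 6.00, H 10.00, O 5.00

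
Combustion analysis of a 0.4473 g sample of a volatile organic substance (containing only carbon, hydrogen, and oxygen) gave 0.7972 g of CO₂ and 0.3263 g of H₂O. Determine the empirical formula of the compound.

C3H6O2

mol C = 0.7972 g CO₂ ÷ 44.009 g/mol = 0.018114 mol
mol H = 2 × 0.3263 g H₂O ÷ 18.015 g/mol = 0.036225 mol
mass O = 0.4473 − (0.21757 + 0.036515) = 0.19321 g → mol O = 0.19321 ÷ 15.999 = 0.012076 mol
Divide by the smallest (0.012076 mol): C 1.500, H 3.000, O 1.000
Multiplying each by 2 gives whole numbers: C 3.00, H 6.00, O 2.00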